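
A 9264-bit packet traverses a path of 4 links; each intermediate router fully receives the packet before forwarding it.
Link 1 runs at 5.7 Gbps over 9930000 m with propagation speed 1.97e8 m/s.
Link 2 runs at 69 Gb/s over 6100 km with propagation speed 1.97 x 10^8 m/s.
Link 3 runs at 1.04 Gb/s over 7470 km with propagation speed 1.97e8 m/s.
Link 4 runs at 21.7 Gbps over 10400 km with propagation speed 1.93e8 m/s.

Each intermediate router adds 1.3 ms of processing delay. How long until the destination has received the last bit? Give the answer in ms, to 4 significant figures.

177.1 ms

Transmission delays (L/R per hop): 0.00162526, 0.000134261, 0.00890769, 0.000426912 ms; sum = 0.0110941 ms.
Propagation delays (d/s per hop): 50.4061, 30.9645, 37.9188, 53.886 ms; sum = 173.175 ms.
Processing at 3 router(s): 3 × 1.3 ms = 3.9 ms.
End-to-end = 177.1 ms.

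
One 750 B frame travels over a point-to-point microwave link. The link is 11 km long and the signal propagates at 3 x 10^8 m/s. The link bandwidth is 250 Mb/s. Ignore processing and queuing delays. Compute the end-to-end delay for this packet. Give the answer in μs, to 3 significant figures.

L = 750 × 8 = 6000 bits.
Transmission delay = L/R = 6000 / 250000000 = 24 μs.
Propagation delay = d/s = 11000 m / 300000000 m/s = 36.6667 μs.
Total = 60.7 μs.

60.7 μs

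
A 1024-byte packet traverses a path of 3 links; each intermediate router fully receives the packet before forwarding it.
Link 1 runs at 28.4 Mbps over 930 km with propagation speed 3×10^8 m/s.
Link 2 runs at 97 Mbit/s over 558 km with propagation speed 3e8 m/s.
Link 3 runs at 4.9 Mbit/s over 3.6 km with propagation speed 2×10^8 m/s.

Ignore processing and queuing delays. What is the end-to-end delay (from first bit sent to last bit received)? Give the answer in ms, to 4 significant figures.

L = 1024 × 8 = 8192 bits.
Transmission delays (L/R per hop): 0.288451, 0.0844536, 1.67184 ms; sum = 2.04474 ms.
Propagation delays (d/s per hop): 3.1, 1.86, 0.018 ms; sum = 4.978 ms.
End-to-end = 7.023 ms.

7.023 ms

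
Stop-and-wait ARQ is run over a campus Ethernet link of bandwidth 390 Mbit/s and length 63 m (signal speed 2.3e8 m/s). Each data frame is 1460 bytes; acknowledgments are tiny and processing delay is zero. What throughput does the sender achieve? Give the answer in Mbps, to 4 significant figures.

383.0 Mbps

t_tx = L/R = 11680/390000000 = 2.99487e-05 s.
t_prop = 63/2.3e+08 = 2.73913e-07 s; RTT = 5.47826e-07 s.
Cycle = t_tx + RTT = 3.04965e-05 s.
Throughput = L / cycle = 11680 / 3.04965e-05 = 383.0 Mbps.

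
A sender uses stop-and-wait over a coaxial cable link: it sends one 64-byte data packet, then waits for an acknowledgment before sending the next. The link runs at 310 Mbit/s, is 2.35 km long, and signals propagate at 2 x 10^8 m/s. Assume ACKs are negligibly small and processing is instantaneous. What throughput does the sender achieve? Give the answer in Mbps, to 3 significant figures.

t_tx = L/R = 512/310000000 = 1.65161e-06 s.
t_prop = 2350/200000000 = 1.175e-05 s; RTT = 2.35e-05 s.
Cycle = t_tx + RTT = 2.51516e-05 s.
Throughput = L / cycle = 512 / 2.51516e-05 = 20.4 Mbps.

20.4 Mbps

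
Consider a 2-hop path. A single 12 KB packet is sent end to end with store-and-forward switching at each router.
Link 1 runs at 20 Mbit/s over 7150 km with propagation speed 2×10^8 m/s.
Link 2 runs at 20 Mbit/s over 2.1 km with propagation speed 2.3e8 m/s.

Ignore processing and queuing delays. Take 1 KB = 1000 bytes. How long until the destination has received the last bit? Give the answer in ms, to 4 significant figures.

L = 96000 bits.
Transmission delay per hop = L/R = 96000/20000000 = 4.8 ms; 2 hops → 9.6 ms.
Propagation delays (d/s per hop): 35.75, 0.00913043 ms; sum = 35.7591 ms.
End-to-end = 45.36 ms.

45.36 ms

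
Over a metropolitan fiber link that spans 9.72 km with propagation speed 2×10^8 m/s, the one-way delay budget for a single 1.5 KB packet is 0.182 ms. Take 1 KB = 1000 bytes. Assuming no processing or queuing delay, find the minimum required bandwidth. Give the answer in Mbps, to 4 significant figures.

L = 12000 bits.
Propagation delay = 9720 / 200000000 = 0.0486 ms.
Transmission budget = 0.182 − 0.0486 = 0.1334 ms.
R ≥ L / t_tx = 12000 bits / 0.0001334 s = 89.96 Mbps.

89.96 Mbps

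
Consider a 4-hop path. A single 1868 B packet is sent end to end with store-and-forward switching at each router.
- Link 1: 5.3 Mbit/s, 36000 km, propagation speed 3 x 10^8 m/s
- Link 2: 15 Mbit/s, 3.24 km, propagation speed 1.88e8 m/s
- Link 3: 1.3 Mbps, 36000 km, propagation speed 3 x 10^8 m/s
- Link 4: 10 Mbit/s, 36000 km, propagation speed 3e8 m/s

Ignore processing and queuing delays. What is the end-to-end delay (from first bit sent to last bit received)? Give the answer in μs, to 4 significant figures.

L = 1868 × 8 = 14944 bits.
Transmission delays (L/R per hop): 2819.62, 996.267, 11495.4, 1494.4 μs; sum = 16805.7 μs.
Propagation delays (d/s per hop): 120000, 17.234, 120000, 120000 μs; sum = 360017 μs.
End-to-end = 376800 μs.

376800 μs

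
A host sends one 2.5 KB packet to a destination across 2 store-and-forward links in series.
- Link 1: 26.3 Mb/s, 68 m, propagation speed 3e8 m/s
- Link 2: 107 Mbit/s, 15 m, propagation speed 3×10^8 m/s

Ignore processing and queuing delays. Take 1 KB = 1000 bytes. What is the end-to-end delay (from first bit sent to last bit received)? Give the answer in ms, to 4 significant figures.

L = 20000 bits.
Transmission delays (L/R per hop): 0.760456, 0.186916 ms; sum = 0.947372 ms.
Propagation delays (d/s per hop): 0.000226667, 5e-05 ms; sum = 0.000276667 ms.
End-to-end = 0.9476 ms.

0.9476 ms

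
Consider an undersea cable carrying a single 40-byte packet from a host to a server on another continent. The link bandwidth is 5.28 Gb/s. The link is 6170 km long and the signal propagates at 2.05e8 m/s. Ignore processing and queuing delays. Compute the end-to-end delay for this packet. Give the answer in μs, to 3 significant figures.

30100 μs

L = 40 × 8 = 320 bits.
Transmission delay = L/R = 320 / 5280000000 = 0.0606061 μs.
Propagation delay = d/s = 6170000 m / 2.05e+08 m/s = 30097.6 μs.
Total = 30100 μs.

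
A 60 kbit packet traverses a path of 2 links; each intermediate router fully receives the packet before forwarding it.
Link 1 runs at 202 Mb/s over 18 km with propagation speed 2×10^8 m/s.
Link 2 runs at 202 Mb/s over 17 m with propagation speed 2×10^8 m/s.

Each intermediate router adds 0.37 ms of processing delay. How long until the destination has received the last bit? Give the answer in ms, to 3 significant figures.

1.05 ms

L = 60000 bits.
Transmission delay per hop = L/R = 60000/202000000 = 0.29703 ms; 2 hops → 0.594059 ms.
Propagation delays (d/s per hop): 0.09, 8.5e-05 ms; sum = 0.090085 ms.
Processing at 1 router(s): 1 × 0.37 ms = 0.37 ms.
End-to-end = 1.05 ms.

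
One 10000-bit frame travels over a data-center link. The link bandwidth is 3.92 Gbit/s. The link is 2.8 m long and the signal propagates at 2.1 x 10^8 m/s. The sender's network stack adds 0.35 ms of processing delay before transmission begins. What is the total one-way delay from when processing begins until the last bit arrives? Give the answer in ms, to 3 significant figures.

Transmission delay = L/R = 10000 / 3920000000 = 0.00255102 ms.
Propagation delay = d/s = 2.8 m / 210000000 m/s = 1.33333e-05 ms.
Plus processing delay 0.35 ms = 0.35 ms.
Total = 0.353 ms.

0.353 ms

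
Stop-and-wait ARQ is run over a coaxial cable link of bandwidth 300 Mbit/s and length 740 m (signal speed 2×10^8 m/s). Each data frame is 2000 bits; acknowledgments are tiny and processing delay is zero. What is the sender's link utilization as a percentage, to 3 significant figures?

47.4 %

t_tx = L/R = 2000/300000000 = 6.66667e-06 s.
t_prop = 740/200000000 = 3.7e-06 s; RTT = 7.4e-06 s.
Cycle = t_tx + RTT = 1.40667e-05 s.
Utilization = t_tx / cycle = 6.66667e-06/1.40667e-05 = 47.4 %.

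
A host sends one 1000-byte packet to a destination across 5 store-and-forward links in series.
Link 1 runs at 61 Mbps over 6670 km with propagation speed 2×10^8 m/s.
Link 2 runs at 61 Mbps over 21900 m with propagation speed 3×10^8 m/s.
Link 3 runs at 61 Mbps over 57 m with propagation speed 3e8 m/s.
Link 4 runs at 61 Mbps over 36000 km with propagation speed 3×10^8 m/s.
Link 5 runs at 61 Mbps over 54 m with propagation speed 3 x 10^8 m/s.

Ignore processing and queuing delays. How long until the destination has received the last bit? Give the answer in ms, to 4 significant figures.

154.1 ms

L = 1000 × 8 = 8000 bits.
Transmission delay per hop = L/R = 8000/61000000 = 0.131148 ms; 5 hops → 0.655738 ms.
Propagation delays (d/s per hop): 33.35, 0.073, 0.00019, 120, 0.00018 ms; sum = 153.423 ms.
End-to-end = 154.1 ms.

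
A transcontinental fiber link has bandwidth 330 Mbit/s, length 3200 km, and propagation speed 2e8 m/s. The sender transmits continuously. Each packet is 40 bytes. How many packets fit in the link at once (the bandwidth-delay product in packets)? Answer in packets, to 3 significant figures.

16500 packets

Propagation delay = 3200000 / 200000000 = 0.016 s.
BDP = R × t_prop = 330000000 × 0.016 = 5280000 bits.
In packets of 320 bits: 16500 packets.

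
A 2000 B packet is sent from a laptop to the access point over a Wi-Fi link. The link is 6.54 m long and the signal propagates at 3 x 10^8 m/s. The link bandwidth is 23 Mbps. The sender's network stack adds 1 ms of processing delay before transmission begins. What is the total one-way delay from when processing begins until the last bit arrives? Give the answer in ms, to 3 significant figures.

L = 2000 × 8 = 16000 bits.
Transmission delay = L/R = 16000 / 23000000 = 0.695652 ms.
Propagation delay = d/s = 6.54 m / 300000000 m/s = 2.18e-05 ms.
Plus processing delay 1 ms = 1 ms.
Total = 1.70 ms.

1.70 ms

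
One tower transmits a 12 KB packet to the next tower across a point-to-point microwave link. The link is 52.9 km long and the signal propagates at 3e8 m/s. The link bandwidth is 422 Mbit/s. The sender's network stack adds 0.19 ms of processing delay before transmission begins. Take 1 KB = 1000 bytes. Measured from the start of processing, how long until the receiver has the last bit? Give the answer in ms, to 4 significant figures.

L = 96000 bits.
Transmission delay = L/R = 96000 / 422000000 = 0.227488 ms.
Propagation delay = d/s = 52900 m / 300000000 m/s = 0.176333 ms.
Plus processing delay 0.19 ms = 0.19 ms.
Total = 0.5938 ms.

0.5938 ms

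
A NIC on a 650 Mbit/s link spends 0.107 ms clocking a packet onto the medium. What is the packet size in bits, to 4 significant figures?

L = R × t_tx = 650000000 b/s × 0.000107 s = 69550 bits.

69550 bits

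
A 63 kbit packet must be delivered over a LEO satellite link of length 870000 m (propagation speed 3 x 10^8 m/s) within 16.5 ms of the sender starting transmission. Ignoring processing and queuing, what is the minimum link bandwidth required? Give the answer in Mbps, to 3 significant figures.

4.63 Mbps

Propagation delay = 870000 / 300000000 = 2.9 ms.
Transmission budget = 16.5 − 2.9 = 13.6 ms.
R ≥ L / t_tx = 63000 bits / 0.0136 s = 4.63 Mbps.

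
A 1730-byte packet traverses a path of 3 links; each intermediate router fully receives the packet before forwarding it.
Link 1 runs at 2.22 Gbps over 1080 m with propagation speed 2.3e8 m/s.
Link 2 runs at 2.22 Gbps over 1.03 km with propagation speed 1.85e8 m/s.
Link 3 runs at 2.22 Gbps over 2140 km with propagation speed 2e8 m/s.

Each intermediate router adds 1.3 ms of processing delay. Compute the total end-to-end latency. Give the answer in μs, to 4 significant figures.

13330 μs

L = 1730 × 8 = 13840 bits.
Transmission delay per hop = L/R = 13840/2220000000 = 6.23423 μs; 3 hops → 18.7027 μs.
Propagation delays (d/s per hop): 4.69565, 5.56757, 10700 μs; sum = 10710.3 μs.
Processing at 2 router(s): 2 × 1.3 ms = 2600 μs.
End-to-end = 13330 μs.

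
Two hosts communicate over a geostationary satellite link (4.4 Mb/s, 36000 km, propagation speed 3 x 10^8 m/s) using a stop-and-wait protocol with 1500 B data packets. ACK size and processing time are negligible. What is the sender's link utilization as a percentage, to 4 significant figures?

t_tx = L/R = 12000/4400000 = 0.00272727 s.
t_prop = 36000000/300000000 = 0.12 s; RTT = 0.24 s.
Cycle = t_tx + RTT = 0.242727 s.
Utilization = t_tx / cycle = 0.00272727/0.242727 = 1.124 %.

1.124 %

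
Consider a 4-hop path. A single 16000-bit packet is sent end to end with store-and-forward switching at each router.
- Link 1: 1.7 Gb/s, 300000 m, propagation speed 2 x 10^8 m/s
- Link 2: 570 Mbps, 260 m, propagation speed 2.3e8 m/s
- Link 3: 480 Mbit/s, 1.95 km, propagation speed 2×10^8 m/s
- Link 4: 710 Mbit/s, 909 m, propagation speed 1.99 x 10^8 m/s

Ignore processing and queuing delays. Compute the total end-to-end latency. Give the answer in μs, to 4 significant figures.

Transmission delays (L/R per hop): 9.41176, 28.0702, 33.3333, 22.5352 μs; sum = 93.3505 μs.
Propagation delays (d/s per hop): 1500, 1.13043, 9.75, 4.56784 μs; sum = 1515.45 μs.
End-to-end = 1609 μs.

1609 μs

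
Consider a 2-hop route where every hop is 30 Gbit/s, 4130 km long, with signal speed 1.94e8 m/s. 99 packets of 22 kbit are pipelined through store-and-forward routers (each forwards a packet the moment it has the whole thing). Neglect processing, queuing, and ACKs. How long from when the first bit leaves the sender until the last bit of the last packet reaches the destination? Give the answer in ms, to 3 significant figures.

42.7 ms

Per-hop transmission t_tx = L/R = 22000/30000000000 = 0.000733333 ms.
Per-hop propagation t_prop = 4130000/194000000 = 21.2887 ms.
Pipeline fill: first packet needs 2·t_tx to clear all hops; remaining 98 packets each add one t_tx.
Total = (2+99-1)·t_tx + 2·t_prop = 100·0.000733333 + 2·21.2887 = 42.7 ms.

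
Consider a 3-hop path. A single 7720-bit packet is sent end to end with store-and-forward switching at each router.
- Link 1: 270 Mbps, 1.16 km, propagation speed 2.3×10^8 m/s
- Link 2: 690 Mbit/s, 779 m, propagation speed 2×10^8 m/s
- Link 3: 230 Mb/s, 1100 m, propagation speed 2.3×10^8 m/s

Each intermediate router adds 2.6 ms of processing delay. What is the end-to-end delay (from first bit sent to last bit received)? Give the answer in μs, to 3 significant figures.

Transmission delays (L/R per hop): 28.5926, 11.1884, 33.5652 μs; sum = 73.3462 μs.
Propagation delays (d/s per hop): 5.04348, 3.895, 4.78261 μs; sum = 13.7211 μs.
Processing at 2 router(s): 2 × 2.6 ms = 5200 μs.
End-to-end = 5290 μs.

5290 μs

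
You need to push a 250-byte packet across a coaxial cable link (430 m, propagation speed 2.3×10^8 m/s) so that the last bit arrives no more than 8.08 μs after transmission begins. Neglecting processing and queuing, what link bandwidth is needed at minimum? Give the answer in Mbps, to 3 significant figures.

322 Mbps

L = 2000 bits.
Propagation delay = 430 / 2.3e+08 = 1.86957 μs.
Transmission budget = 8.08 − 1.86957 = 6.21043 μs.
R ≥ L / t_tx = 2000 bits / 6.21043e-06 s = 322 Mbps.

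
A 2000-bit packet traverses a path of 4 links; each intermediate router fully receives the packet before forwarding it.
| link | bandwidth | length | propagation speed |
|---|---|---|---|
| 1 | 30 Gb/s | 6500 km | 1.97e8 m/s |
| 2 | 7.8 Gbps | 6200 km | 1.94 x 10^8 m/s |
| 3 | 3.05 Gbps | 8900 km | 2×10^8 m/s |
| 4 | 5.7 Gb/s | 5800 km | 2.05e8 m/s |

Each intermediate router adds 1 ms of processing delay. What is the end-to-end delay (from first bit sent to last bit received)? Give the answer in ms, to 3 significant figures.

Transmission delays (L/R per hop): 6.66667e-05, 0.00025641, 0.000655738, 0.000350877 ms; sum = 0.00132969 ms.
Propagation delays (d/s per hop): 32.9949, 31.9588, 44.5, 28.2927 ms; sum = 137.746 ms.
Processing at 3 router(s): 3 × 1 ms = 3 ms.
End-to-end = 141 ms.

141 ms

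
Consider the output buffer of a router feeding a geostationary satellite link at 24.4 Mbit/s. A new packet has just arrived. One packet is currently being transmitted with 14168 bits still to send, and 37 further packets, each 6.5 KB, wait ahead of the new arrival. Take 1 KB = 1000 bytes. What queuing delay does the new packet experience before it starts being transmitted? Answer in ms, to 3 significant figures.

79.4 ms

Each queued packet: L/R = 52000/24400000 = 2.13115 ms.
37 queued → 78.8525 ms.
Plus remaining 14168 bits of current packet: 0.580656 ms.
Queuing delay = 79.4 ms.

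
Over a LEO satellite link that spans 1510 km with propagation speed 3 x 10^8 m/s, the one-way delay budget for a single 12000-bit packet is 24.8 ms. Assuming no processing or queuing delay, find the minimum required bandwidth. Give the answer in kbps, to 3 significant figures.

607 kbps

Propagation delay = 1510000 / 300000000 = 5.03333 ms.
Transmission budget = 24.8 − 5.03333 = 19.7667 ms.
R ≥ L / t_tx = 12000 bits / 0.0197667 s = 607 kbps.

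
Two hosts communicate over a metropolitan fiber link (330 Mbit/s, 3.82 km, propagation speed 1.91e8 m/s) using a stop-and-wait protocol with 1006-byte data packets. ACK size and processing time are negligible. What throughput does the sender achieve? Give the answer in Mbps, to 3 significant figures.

125 Mbps

t_tx = L/R = 8048/330000000 = 2.43879e-05 s.
t_prop = 3820/191000000 = 2e-05 s; RTT = 4e-05 s.
Cycle = t_tx + RTT = 6.43879e-05 s.
Throughput = L / cycle = 8048 / 6.43879e-05 = 125 Mbps.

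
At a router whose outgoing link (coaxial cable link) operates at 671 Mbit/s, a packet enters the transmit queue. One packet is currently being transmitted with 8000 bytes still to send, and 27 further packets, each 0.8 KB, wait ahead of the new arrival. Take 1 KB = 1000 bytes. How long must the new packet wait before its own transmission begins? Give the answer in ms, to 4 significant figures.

Each queued packet: L/R = 6400/671000000 = 0.009538 ms.
27 queued → 0.257526 ms.
Plus remaining 64000 bits of current packet: 0.09538 ms.
Queuing delay = 0.3529 ms.

0.3529 ms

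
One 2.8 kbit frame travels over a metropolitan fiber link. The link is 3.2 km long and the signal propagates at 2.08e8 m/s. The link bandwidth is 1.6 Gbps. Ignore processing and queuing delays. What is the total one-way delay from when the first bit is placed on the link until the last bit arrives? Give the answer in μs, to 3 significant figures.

L = 2800 bits.
Transmission delay = L/R = 2800 / 1600000000 = 1.75 μs.
Propagation delay = d/s = 3200 m / 208000000 m/s = 15.3846 μs.
Total = 17.1 μs.

17.1 μs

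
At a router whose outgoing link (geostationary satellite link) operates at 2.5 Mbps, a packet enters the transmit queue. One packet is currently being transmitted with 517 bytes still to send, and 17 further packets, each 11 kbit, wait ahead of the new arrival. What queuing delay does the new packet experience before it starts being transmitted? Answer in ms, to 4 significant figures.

76.45 ms

Each queued packet: L/R = 11000/2500000 = 4.4 ms.
17 queued → 74.8 ms.
Plus remaining 4136 bits of current packet: 1.6544 ms.
Queuing delay = 76.45 ms.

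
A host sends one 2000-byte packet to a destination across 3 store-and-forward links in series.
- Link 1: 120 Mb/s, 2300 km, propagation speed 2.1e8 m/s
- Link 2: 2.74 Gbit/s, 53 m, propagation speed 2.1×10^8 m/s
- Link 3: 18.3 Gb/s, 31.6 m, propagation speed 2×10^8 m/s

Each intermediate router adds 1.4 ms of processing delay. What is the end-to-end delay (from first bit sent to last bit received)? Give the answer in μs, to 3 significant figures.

L = 2000 × 8 = 16000 bits.
Transmission delays (L/R per hop): 133.333, 5.83942, 0.874317 μs; sum = 140.047 μs.
Propagation delays (d/s per hop): 10952.4, 0.252381, 0.158 μs; sum = 10952.8 μs.
Processing at 2 router(s): 2 × 1.4 ms = 2800 μs.
End-to-end = 13900 μs.

13900 μs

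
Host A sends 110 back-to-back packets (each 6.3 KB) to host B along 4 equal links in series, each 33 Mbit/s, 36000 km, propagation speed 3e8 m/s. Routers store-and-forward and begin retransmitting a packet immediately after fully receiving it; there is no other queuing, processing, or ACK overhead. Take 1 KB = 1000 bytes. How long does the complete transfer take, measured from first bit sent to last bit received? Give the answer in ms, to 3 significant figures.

653 ms

Per-hop transmission t_tx = L/R = 50400/33000000 = 1.52727 ms.
Per-hop propagation t_prop = 36000000/300000000 = 120 ms.
Pipeline fill: first packet needs 4·t_tx to clear all hops; remaining 109 packets each add one t_tx.
Total = (4+110-1)·t_tx + 4·t_prop = 113·1.52727 + 4·120 = 653 ms.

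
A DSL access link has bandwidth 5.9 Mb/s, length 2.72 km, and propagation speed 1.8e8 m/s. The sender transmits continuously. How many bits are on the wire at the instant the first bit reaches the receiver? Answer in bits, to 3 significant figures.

89.2 bits

Propagation delay = 2720 / 180000000 = 1.51111e-05 s.
BDP = R × t_prop = 5900000 × 1.51111e-05 = 89.1556 bits.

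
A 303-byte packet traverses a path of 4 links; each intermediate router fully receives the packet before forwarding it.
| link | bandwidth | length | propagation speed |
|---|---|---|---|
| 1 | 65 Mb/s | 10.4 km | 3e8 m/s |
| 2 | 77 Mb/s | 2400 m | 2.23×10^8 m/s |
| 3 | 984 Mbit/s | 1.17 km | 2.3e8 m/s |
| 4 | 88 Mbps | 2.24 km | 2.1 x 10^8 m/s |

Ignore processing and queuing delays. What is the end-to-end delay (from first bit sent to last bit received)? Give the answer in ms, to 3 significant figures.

0.160 ms

L = 303 × 8 = 2424 bits.
Transmission delays (L/R per hop): 0.0372923, 0.0314805, 0.00246341, 0.0275455 ms; sum = 0.0987817 ms.
Propagation delays (d/s per hop): 0.0346667, 0.0107623, 0.00508696, 0.0106667 ms; sum = 0.0611826 ms.
End-to-end = 0.160 ms.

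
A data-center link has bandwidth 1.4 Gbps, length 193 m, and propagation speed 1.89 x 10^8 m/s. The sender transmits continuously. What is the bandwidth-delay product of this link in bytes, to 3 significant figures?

Propagation delay = 193 / 189000000 = 1.02116e-06 s.
BDP = R × t_prop = 1400000000 × 1.02116e-06 = 1429.63 bits.
In bytes: 1429.63/8 = 179 bytes.

179 bytes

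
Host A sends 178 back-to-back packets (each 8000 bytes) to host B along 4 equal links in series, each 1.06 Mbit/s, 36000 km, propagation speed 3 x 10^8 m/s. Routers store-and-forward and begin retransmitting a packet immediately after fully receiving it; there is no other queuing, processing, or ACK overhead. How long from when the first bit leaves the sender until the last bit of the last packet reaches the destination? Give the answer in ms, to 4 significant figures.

Per-hop transmission t_tx = L/R = 64000/1060000 = 60.3774 ms.
Per-hop propagation t_prop = 36000000/300000000 = 120 ms.
Pipeline fill: first packet needs 4·t_tx to clear all hops; remaining 177 packets each add one t_tx.
Total = (4+178-1)·t_tx + 4·t_prop = 181·60.3774 + 4·120 = 11410 ms.

11410 ms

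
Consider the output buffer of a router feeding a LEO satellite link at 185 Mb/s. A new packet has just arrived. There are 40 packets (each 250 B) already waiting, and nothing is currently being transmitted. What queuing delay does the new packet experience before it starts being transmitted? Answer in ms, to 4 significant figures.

Each queued packet: L/R = 2000/185000000 = 0.0108108 ms.
40 queued → 0.432432 ms.
Queuing delay = 0.4324 ms.

0.4324 ms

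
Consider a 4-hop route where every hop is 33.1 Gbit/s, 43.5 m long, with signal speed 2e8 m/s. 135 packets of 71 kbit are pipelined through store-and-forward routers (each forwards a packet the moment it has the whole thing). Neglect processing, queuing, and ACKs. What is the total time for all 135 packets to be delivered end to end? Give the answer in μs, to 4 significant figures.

296.9 μs

Per-hop transmission t_tx = L/R = 71000/33100000000 = 2.14502 μs.
Per-hop propagation t_prop = 43.5/200000000 = 0.2175 μs.
Pipeline fill: first packet needs 4·t_tx to clear all hops; remaining 134 packets each add one t_tx.
Total = (4+135-1)·t_tx + 4·t_prop = 138·2.14502 + 4·0.2175 = 296.9 μs.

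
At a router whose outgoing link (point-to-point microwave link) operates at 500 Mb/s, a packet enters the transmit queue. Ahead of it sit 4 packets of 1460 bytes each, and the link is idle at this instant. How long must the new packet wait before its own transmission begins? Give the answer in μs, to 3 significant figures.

Each queued packet: L/R = 11680/500000000 = 23.36 μs.
4 queued → 93.44 μs.
Queuing delay = 93.4 μs.

93.4 μs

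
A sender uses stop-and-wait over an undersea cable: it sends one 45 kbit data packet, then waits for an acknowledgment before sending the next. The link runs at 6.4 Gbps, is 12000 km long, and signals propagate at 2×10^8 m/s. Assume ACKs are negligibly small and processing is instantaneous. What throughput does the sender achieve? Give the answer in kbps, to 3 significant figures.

375 kbps

t_tx = L/R = 45000/6400000000 = 7.03125e-06 s.
t_prop = 12000000/200000000 = 0.06 s; RTT = 0.12 s.
Cycle = t_tx + RTT = 0.120007 s.
Throughput = L / cycle = 45000 / 0.120007 = 375 kbps.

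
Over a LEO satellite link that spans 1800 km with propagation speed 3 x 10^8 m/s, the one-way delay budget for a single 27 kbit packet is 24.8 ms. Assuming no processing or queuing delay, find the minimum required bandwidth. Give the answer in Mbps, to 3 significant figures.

Propagation delay = 1800000 / 300000000 = 6 ms.
Transmission budget = 24.8 − 6 = 18.8 ms.
R ≥ L / t_tx = 27000 bits / 0.0188 s = 1.44 Mbps.

1.44 Mbps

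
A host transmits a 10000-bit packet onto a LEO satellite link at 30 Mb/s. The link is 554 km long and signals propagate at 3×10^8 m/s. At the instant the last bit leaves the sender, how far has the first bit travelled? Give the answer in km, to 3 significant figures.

100 km

t_tx = L/R = 10000/30000000 = 0.000333333 s.
Distance = s × t_tx = 300000000 × 0.000333333 = 100 km.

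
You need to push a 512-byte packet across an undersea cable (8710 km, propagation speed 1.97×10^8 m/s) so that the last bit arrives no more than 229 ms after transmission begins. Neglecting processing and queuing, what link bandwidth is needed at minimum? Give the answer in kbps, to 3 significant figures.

22.2 kbps

L = 4096 bits.
Propagation delay = 8710000 / 197000000 = 44.2132 ms.
Transmission budget = 229 − 44.2132 = 184.787 ms.
R ≥ L / t_tx = 4096 bits / 0.184787 s = 22.2 kbps.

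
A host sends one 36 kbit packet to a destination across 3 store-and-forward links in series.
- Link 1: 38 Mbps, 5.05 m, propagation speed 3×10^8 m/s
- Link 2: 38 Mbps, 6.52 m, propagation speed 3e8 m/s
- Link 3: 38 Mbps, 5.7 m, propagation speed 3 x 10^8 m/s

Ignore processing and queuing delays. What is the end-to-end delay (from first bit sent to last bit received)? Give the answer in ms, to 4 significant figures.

2.842 ms

L = 36000 bits.
Transmission delay per hop = L/R = 36000/38000000 = 0.947368 ms; 3 hops → 2.84211 ms.
Propagation delays (d/s per hop): 1.68333e-05, 2.17333e-05, 1.9e-05 ms; sum = 5.75667e-05 ms.
End-to-end = 2.842 ms.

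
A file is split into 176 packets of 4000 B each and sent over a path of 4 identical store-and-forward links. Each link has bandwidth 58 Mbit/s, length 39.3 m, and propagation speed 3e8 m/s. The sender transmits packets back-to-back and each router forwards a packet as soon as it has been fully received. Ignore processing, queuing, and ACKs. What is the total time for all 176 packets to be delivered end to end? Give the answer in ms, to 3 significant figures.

98.8 ms

Per-hop transmission t_tx = L/R = 32000/58000000 = 0.551724 ms.
Per-hop propagation t_prop = 39.3/300000000 = 0.000131 ms.
Pipeline fill: first packet needs 4·t_tx to clear all hops; remaining 175 packets each add one t_tx.
Total = (4+176-1)·t_tx + 4·t_prop = 179·0.551724 + 4·0.000131 = 98.8 ms.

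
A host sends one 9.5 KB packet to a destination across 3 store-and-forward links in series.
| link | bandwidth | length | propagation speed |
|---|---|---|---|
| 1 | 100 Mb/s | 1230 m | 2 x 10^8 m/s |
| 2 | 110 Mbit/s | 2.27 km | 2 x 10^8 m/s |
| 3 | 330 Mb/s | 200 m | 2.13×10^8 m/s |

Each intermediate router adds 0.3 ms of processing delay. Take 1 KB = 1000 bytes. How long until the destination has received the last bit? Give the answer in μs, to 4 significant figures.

L = 76000 bits.
Transmission delays (L/R per hop): 760, 690.909, 230.303 μs; sum = 1681.21 μs.
Propagation delays (d/s per hop): 6.15, 11.35, 0.938967 μs; sum = 18.439 μs.
Processing at 2 router(s): 2 × 0.3 ms = 600 μs.
End-to-end = 2300 μs.

2300 μs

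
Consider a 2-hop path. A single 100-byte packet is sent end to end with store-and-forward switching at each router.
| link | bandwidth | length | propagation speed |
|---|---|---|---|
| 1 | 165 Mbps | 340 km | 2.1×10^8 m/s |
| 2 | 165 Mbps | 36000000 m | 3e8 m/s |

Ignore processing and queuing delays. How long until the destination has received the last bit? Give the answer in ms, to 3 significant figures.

L = 100 × 8 = 800 bits.
Transmission delay per hop = L/R = 800/165000000 = 0.00484848 ms; 2 hops → 0.00969697 ms.
Propagation delays (d/s per hop): 1.61905, 120 ms; sum = 121.619 ms.
End-to-end = 122 ms.

122 ms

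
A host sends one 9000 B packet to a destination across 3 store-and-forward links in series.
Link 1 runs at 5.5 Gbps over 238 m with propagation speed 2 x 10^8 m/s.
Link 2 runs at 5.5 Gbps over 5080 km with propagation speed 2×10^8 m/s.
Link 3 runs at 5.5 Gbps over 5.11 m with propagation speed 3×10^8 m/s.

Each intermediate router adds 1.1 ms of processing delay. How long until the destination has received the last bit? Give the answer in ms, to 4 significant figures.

L = 9000 × 8 = 72000 bits.
Transmission delay per hop = L/R = 72000/5500000000 = 0.0130909 ms; 3 hops → 0.0392727 ms.
Propagation delays (d/s per hop): 0.00119, 25.4, 1.70333e-05 ms; sum = 25.4012 ms.
Processing at 2 router(s): 2 × 1.1 ms = 2.2 ms.
End-to-end = 27.64 ms.

27.64 ms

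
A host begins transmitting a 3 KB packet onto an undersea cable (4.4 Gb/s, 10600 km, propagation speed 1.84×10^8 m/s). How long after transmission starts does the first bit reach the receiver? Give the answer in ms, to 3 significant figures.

First bit experiences only propagation delay: d/s = 10600000/184000000 = 57.6 ms.

57.6 ms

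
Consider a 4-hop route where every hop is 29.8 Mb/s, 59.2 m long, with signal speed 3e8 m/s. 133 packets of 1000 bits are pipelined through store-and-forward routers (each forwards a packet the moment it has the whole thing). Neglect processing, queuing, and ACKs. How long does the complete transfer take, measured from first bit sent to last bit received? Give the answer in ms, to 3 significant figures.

Per-hop transmission t_tx = L/R = 1000/29800000 = 0.033557 ms.
Per-hop propagation t_prop = 59.2/300000000 = 0.000197333 ms.
Pipeline fill: first packet needs 4·t_tx to clear all hops; remaining 132 packets each add one t_tx.
Total = (4+133-1)·t_tx + 4·t_prop = 136·0.033557 + 4·0.000197333 = 4.56 ms.

4.56 ms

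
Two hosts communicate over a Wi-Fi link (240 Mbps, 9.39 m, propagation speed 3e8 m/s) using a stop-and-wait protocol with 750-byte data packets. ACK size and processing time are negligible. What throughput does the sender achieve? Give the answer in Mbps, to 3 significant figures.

239 Mbps

t_tx = L/R = 6000/240000000 = 2.5e-05 s.
t_prop = 9.39/300000000 = 3.13e-08 s; RTT = 6.26e-08 s.
Cycle = t_tx + RTT = 2.50626e-05 s.
Throughput = L / cycle = 6000 / 2.50626e-05 = 239 Mbps.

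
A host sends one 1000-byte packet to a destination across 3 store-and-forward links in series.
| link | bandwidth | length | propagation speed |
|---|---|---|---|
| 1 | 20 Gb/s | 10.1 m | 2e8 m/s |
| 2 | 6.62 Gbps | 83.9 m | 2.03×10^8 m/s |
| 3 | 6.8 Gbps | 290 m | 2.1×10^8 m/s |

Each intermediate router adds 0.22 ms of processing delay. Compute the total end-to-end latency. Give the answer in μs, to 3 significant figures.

445 μs

L = 1000 × 8 = 8000 bits.
Transmission delays (L/R per hop): 0.4, 1.20846, 1.17647 μs; sum = 2.78493 μs.
Propagation delays (d/s per hop): 0.0505, 0.4133, 1.38095 μs; sum = 1.84475 μs.
Processing at 2 router(s): 2 × 0.22 ms = 440 μs.
End-to-end = 445 μs.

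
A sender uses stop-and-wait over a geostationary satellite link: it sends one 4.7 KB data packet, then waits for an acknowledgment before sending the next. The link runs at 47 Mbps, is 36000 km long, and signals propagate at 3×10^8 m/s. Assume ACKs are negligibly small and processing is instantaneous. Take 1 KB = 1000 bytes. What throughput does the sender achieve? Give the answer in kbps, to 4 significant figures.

156.1 kbps

t_tx = L/R = 37600/47000000 = 0.0008 s.
t_prop = 36000000/300000000 = 0.12 s; RTT = 0.24 s.
Cycle = t_tx + RTT = 0.2408 s.
Throughput = L / cycle = 37600 / 0.2408 = 156.1 kbps.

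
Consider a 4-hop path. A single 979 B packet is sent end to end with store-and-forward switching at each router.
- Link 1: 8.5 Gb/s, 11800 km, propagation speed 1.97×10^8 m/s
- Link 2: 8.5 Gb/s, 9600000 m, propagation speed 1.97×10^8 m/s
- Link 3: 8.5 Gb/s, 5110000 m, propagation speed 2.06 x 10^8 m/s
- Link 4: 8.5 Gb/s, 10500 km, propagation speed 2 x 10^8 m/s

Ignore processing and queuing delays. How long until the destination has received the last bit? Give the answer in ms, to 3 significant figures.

L = 979 × 8 = 7832 bits.
Transmission delay per hop = L/R = 7832/8500000000 = 0.000921412 ms; 4 hops → 0.00368565 ms.
Propagation delays (d/s per hop): 59.8985, 48.731, 24.8058, 52.5 ms; sum = 185.935 ms.
End-to-end = 186 ms.

186 ms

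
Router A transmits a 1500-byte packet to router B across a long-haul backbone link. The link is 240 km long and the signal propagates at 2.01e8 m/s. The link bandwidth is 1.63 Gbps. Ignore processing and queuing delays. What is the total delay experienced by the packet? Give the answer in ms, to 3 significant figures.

L = 1500 × 8 = 12000 bits.
Transmission delay = L/R = 12000 / 1630000000 = 0.00736196 ms.
Propagation delay = d/s = 240000 m / 2.01e+08 m/s = 1.19403 ms.
Total = 1.20 ms.

1.20 ms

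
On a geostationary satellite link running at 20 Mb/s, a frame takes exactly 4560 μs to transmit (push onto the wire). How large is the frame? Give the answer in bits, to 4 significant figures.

L = R × t_tx = 20000000 b/s × 0.00456 s = 91200 bits.

91200 bits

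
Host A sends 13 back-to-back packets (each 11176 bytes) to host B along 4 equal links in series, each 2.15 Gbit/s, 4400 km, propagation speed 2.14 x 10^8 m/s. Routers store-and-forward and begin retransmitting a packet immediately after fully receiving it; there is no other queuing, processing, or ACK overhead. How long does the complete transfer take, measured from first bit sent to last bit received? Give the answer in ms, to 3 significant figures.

Per-hop transmission t_tx = L/R = 89408/2150000000 = 0.0415851 ms.
Per-hop propagation t_prop = 4400000/214000000 = 20.5607 ms.
Pipeline fill: first packet needs 4·t_tx to clear all hops; remaining 12 packets each add one t_tx.
Total = (4+13-1)·t_tx + 4·t_prop = 16·0.0415851 + 4·20.5607 = 82.9 ms.

82.9 ms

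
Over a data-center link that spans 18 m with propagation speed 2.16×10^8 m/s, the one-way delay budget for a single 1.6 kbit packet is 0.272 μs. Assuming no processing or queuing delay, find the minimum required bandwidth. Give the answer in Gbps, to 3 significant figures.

8.48 Gbps

Propagation delay = 18 / 216000000 = 0.0833333 μs.
Transmission budget = 0.272 − 0.0833333 = 0.188667 μs.
R ≥ L / t_tx = 1600 bits / 1.88667e-07 s = 8.48 Gbps.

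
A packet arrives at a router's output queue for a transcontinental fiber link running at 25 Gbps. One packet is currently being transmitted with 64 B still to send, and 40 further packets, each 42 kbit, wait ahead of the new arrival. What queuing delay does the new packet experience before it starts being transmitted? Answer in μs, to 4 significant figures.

Each queued packet: L/R = 42000/25000000000 = 1.68 μs.
40 queued → 67.2 μs.
Plus remaining 512 bits of current packet: 0.02048 μs.
Queuing delay = 67.22 μs.

67.22 μs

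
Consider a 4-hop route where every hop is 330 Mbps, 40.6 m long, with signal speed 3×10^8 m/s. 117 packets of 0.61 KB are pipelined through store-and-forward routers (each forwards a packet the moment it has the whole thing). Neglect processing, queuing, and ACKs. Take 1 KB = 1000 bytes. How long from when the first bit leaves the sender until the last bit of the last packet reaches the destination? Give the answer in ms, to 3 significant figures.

1.78 ms

Per-hop transmission t_tx = L/R = 4880/330000000 = 0.0147879 ms.
Per-hop propagation t_prop = 40.6/300000000 = 0.000135333 ms.
Pipeline fill: first packet needs 4·t_tx to clear all hops; remaining 116 packets each add one t_tx.
Total = (4+117-1)·t_tx + 4·t_prop = 120·0.0147879 + 4·0.000135333 = 1.78 ms.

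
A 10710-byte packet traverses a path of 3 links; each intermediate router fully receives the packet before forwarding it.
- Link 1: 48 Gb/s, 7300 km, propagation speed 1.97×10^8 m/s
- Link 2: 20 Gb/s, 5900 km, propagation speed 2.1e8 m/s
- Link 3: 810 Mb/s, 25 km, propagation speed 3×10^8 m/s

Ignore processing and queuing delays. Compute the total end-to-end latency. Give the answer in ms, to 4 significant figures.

65.35 ms

L = 10710 × 8 = 85680 bits.
Transmission delays (L/R per hop): 0.001785, 0.004284, 0.105778 ms; sum = 0.111847 ms.
Propagation delays (d/s per hop): 37.0558, 28.0952, 0.0833333 ms; sum = 65.2344 ms.
End-to-end = 65.35 ms.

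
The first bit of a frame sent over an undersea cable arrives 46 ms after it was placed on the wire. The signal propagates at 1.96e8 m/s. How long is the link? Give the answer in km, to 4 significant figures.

9016 km

d = s × t_prop = 196000000 × 0.046 = 9016 km.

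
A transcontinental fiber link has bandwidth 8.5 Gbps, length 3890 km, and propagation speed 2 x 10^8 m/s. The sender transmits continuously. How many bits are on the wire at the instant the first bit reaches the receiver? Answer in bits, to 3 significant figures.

Propagation delay = 3890000 / 200000000 = 0.01945 s.
BDP = R × t_prop = 8500000000 × 0.01945 = 165325000 bits.

165000000 bits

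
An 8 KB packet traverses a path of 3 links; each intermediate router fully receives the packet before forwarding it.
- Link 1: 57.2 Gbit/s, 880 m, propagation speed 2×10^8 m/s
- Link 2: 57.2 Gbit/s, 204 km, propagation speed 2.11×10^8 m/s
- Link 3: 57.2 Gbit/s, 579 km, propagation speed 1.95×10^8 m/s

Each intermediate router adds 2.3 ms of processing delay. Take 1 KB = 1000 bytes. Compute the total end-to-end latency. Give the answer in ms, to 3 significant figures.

L = 64000 bits.
Transmission delay per hop = L/R = 64000/57200000000 = 0.00111888 ms; 3 hops → 0.00335664 ms.
Propagation delays (d/s per hop): 0.0044, 0.966825, 2.96923 ms; sum = 3.94046 ms.
Processing at 2 router(s): 2 × 2.3 ms = 4.6 ms.
End-to-end = 8.54 ms.

8.54 ms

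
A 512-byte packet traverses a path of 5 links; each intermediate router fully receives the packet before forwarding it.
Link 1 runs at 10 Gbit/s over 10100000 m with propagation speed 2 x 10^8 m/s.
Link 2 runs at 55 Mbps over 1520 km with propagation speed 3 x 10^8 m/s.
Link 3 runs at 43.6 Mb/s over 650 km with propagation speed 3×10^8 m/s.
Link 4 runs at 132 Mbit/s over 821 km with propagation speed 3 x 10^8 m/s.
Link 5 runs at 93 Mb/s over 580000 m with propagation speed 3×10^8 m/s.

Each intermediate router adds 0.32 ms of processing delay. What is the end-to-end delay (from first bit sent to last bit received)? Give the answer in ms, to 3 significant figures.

63.9 ms

L = 512 × 8 = 4096 bits.
Transmission delays (L/R per hop): 0.0004096, 0.0744727, 0.093945, 0.0310303, 0.044043 ms; sum = 0.243901 ms.
Propagation delays (d/s per hop): 50.5, 5.06667, 2.16667, 2.73667, 1.93333 ms; sum = 62.4033 ms.
Processing at 4 router(s): 4 × 0.32 ms = 1.28 ms.
End-to-end = 63.9 ms.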